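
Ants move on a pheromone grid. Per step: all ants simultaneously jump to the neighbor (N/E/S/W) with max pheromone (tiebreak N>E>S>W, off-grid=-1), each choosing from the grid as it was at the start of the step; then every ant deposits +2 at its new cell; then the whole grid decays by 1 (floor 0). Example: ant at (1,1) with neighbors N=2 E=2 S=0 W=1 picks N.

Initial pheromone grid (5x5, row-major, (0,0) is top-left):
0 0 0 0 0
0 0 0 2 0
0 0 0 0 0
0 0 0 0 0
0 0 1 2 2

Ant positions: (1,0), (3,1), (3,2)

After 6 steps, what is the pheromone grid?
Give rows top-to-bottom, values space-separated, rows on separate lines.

After step 1: ants at (0,0),(2,1),(4,2)
  1 0 0 0 0
  0 0 0 1 0
  0 1 0 0 0
  0 0 0 0 0
  0 0 2 1 1
After step 2: ants at (0,1),(1,1),(4,3)
  0 1 0 0 0
  0 1 0 0 0
  0 0 0 0 0
  0 0 0 0 0
  0 0 1 2 0
After step 3: ants at (1,1),(0,1),(4,2)
  0 2 0 0 0
  0 2 0 0 0
  0 0 0 0 0
  0 0 0 0 0
  0 0 2 1 0
After step 4: ants at (0,1),(1,1),(4,3)
  0 3 0 0 0
  0 3 0 0 0
  0 0 0 0 0
  0 0 0 0 0
  0 0 1 2 0
After step 5: ants at (1,1),(0,1),(4,2)
  0 4 0 0 0
  0 4 0 0 0
  0 0 0 0 0
  0 0 0 0 0
  0 0 2 1 0
After step 6: ants at (0,1),(1,1),(4,3)
  0 5 0 0 0
  0 5 0 0 0
  0 0 0 0 0
  0 0 0 0 0
  0 0 1 2 0

0 5 0 0 0
0 5 0 0 0
0 0 0 0 0
0 0 0 0 0
0 0 1 2 0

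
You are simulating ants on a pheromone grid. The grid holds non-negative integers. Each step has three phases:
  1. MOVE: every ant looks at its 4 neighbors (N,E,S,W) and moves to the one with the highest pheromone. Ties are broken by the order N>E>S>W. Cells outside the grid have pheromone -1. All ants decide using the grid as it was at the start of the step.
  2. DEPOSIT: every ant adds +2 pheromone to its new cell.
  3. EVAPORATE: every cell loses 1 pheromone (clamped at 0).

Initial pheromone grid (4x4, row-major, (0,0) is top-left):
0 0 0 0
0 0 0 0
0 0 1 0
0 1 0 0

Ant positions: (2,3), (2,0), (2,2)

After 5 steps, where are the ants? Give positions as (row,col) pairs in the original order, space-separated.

Step 1: ant0:(2,3)->W->(2,2) | ant1:(2,0)->N->(1,0) | ant2:(2,2)->N->(1,2)
  grid max=2 at (2,2)
Step 2: ant0:(2,2)->N->(1,2) | ant1:(1,0)->N->(0,0) | ant2:(1,2)->S->(2,2)
  grid max=3 at (2,2)
Step 3: ant0:(1,2)->S->(2,2) | ant1:(0,0)->E->(0,1) | ant2:(2,2)->N->(1,2)
  grid max=4 at (2,2)
Step 4: ant0:(2,2)->N->(1,2) | ant1:(0,1)->E->(0,2) | ant2:(1,2)->S->(2,2)
  grid max=5 at (2,2)
Step 5: ant0:(1,2)->S->(2,2) | ant1:(0,2)->S->(1,2) | ant2:(2,2)->N->(1,2)
  grid max=7 at (1,2)

(2,2) (1,2) (1,2)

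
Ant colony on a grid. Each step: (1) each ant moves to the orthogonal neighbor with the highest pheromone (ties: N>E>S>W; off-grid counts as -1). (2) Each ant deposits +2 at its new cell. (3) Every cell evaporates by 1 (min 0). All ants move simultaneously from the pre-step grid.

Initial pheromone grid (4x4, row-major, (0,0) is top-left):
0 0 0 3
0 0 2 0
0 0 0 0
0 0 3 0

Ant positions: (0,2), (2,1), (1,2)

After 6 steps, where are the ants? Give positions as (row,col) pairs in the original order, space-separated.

Step 1: ant0:(0,2)->E->(0,3) | ant1:(2,1)->N->(1,1) | ant2:(1,2)->N->(0,2)
  grid max=4 at (0,3)
Step 2: ant0:(0,3)->W->(0,2) | ant1:(1,1)->E->(1,2) | ant2:(0,2)->E->(0,3)
  grid max=5 at (0,3)
Step 3: ant0:(0,2)->E->(0,3) | ant1:(1,2)->N->(0,2) | ant2:(0,3)->W->(0,2)
  grid max=6 at (0,3)
Step 4: ant0:(0,3)->W->(0,2) | ant1:(0,2)->E->(0,3) | ant2:(0,2)->E->(0,3)
  grid max=9 at (0,3)
Step 5: ant0:(0,2)->E->(0,3) | ant1:(0,3)->W->(0,2) | ant2:(0,3)->W->(0,2)
  grid max=10 at (0,3)
Step 6: ant0:(0,3)->W->(0,2) | ant1:(0,2)->E->(0,3) | ant2:(0,2)->E->(0,3)
  grid max=13 at (0,3)

(0,2) (0,3) (0,3)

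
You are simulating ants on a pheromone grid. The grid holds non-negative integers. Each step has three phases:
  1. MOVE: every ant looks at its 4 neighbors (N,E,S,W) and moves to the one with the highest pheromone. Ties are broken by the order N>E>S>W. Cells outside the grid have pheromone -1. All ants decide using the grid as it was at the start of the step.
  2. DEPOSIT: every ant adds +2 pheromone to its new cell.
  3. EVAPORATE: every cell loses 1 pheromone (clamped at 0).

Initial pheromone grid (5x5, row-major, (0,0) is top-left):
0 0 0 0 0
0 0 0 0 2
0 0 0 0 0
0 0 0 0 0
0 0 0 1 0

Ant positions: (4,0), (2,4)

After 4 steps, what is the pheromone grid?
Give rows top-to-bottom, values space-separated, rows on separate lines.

After step 1: ants at (3,0),(1,4)
  0 0 0 0 0
  0 0 0 0 3
  0 0 0 0 0
  1 0 0 0 0
  0 0 0 0 0
After step 2: ants at (2,0),(0,4)
  0 0 0 0 1
  0 0 0 0 2
  1 0 0 0 0
  0 0 0 0 0
  0 0 0 0 0
After step 3: ants at (1,0),(1,4)
  0 0 0 0 0
  1 0 0 0 3
  0 0 0 0 0
  0 0 0 0 0
  0 0 0 0 0
After step 4: ants at (0,0),(0,4)
  1 0 0 0 1
  0 0 0 0 2
  0 0 0 0 0
  0 0 0 0 0
  0 0 0 0 0

1 0 0 0 1
0 0 0 0 2
0 0 0 0 0
0 0 0 0 0
0 0 0 0 0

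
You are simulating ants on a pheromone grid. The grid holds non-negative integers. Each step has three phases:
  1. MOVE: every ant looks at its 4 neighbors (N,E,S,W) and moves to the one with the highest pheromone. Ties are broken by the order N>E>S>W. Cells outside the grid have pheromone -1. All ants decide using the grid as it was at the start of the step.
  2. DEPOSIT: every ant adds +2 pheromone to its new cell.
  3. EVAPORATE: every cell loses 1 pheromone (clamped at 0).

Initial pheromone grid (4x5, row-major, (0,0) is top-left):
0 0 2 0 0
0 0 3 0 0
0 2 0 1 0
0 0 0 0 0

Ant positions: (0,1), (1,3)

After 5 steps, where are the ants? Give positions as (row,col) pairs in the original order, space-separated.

Step 1: ant0:(0,1)->E->(0,2) | ant1:(1,3)->W->(1,2)
  grid max=4 at (1,2)
Step 2: ant0:(0,2)->S->(1,2) | ant1:(1,2)->N->(0,2)
  grid max=5 at (1,2)
Step 3: ant0:(1,2)->N->(0,2) | ant1:(0,2)->S->(1,2)
  grid max=6 at (1,2)
Step 4: ant0:(0,2)->S->(1,2) | ant1:(1,2)->N->(0,2)
  grid max=7 at (1,2)
Step 5: ant0:(1,2)->N->(0,2) | ant1:(0,2)->S->(1,2)
  grid max=8 at (1,2)

(0,2) (1,2)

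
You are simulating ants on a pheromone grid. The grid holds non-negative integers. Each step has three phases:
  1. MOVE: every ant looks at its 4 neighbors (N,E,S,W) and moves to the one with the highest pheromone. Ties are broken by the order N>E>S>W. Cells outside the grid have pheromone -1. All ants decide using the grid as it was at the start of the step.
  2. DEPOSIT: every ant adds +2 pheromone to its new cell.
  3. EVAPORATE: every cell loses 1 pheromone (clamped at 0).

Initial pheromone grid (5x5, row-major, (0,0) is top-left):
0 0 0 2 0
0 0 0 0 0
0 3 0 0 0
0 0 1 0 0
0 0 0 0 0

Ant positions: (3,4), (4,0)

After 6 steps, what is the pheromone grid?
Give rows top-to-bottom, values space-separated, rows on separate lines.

After step 1: ants at (2,4),(3,0)
  0 0 0 1 0
  0 0 0 0 0
  0 2 0 0 1
  1 0 0 0 0
  0 0 0 0 0
After step 2: ants at (1,4),(2,0)
  0 0 0 0 0
  0 0 0 0 1
  1 1 0 0 0
  0 0 0 0 0
  0 0 0 0 0
After step 3: ants at (0,4),(2,1)
  0 0 0 0 1
  0 0 0 0 0
  0 2 0 0 0
  0 0 0 0 0
  0 0 0 0 0
After step 4: ants at (1,4),(1,1)
  0 0 0 0 0
  0 1 0 0 1
  0 1 0 0 0
  0 0 0 0 0
  0 0 0 0 0
After step 5: ants at (0,4),(2,1)
  0 0 0 0 1
  0 0 0 0 0
  0 2 0 0 0
  0 0 0 0 0
  0 0 0 0 0
After step 6: ants at (1,4),(1,1)
  0 0 0 0 0
  0 1 0 0 1
  0 1 0 0 0
  0 0 0 0 0
  0 0 0 0 0

0 0 0 0 0
0 1 0 0 1
0 1 0 0 0
0 0 0 0 0
0 0 0 0 0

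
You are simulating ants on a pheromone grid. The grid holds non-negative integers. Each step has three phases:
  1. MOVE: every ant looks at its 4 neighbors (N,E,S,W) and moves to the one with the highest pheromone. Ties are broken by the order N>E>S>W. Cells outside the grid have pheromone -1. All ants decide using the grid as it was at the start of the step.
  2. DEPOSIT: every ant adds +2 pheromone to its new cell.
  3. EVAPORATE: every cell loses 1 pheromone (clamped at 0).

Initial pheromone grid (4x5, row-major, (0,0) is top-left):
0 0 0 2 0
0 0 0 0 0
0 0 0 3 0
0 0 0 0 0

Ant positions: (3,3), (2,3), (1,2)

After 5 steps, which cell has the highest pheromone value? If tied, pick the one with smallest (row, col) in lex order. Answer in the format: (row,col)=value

Step 1: ant0:(3,3)->N->(2,3) | ant1:(2,3)->N->(1,3) | ant2:(1,2)->N->(0,2)
  grid max=4 at (2,3)
Step 2: ant0:(2,3)->N->(1,3) | ant1:(1,3)->S->(2,3) | ant2:(0,2)->E->(0,3)
  grid max=5 at (2,3)
Step 3: ant0:(1,3)->S->(2,3) | ant1:(2,3)->N->(1,3) | ant2:(0,3)->S->(1,3)
  grid max=6 at (2,3)
Step 4: ant0:(2,3)->N->(1,3) | ant1:(1,3)->S->(2,3) | ant2:(1,3)->S->(2,3)
  grid max=9 at (2,3)
Step 5: ant0:(1,3)->S->(2,3) | ant1:(2,3)->N->(1,3) | ant2:(2,3)->N->(1,3)
  grid max=10 at (2,3)
Final grid:
  0 0 0 0 0
  0 0 0 9 0
  0 0 0 10 0
  0 0 0 0 0
Max pheromone 10 at (2,3)

Answer: (2,3)=10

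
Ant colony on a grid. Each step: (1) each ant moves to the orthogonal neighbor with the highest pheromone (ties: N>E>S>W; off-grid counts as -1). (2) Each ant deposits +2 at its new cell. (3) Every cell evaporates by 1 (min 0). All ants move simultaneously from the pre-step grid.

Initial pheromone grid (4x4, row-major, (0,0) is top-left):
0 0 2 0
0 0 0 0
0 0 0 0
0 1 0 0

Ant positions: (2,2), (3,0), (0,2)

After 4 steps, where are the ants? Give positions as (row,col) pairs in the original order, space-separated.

Step 1: ant0:(2,2)->N->(1,2) | ant1:(3,0)->E->(3,1) | ant2:(0,2)->E->(0,3)
  grid max=2 at (3,1)
Step 2: ant0:(1,2)->N->(0,2) | ant1:(3,1)->N->(2,1) | ant2:(0,3)->W->(0,2)
  grid max=4 at (0,2)
Step 3: ant0:(0,2)->E->(0,3) | ant1:(2,1)->S->(3,1) | ant2:(0,2)->E->(0,3)
  grid max=3 at (0,2)
Step 4: ant0:(0,3)->W->(0,2) | ant1:(3,1)->N->(2,1) | ant2:(0,3)->W->(0,2)
  grid max=6 at (0,2)

(0,2) (2,1) (0,2)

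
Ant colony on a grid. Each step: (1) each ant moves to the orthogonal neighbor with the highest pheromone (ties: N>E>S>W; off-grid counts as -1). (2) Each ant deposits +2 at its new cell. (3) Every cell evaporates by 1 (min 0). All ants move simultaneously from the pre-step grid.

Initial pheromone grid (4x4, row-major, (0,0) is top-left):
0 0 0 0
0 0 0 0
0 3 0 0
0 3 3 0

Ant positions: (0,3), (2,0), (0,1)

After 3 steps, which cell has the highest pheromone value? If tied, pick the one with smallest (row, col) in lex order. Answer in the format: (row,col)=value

Step 1: ant0:(0,3)->S->(1,3) | ant1:(2,0)->E->(2,1) | ant2:(0,1)->E->(0,2)
  grid max=4 at (2,1)
Step 2: ant0:(1,3)->N->(0,3) | ant1:(2,1)->S->(3,1) | ant2:(0,2)->E->(0,3)
  grid max=3 at (0,3)
Step 3: ant0:(0,3)->S->(1,3) | ant1:(3,1)->N->(2,1) | ant2:(0,3)->S->(1,3)
  grid max=4 at (2,1)
Final grid:
  0 0 0 2
  0 0 0 3
  0 4 0 0
  0 2 0 0
Max pheromone 4 at (2,1)

Answer: (2,1)=4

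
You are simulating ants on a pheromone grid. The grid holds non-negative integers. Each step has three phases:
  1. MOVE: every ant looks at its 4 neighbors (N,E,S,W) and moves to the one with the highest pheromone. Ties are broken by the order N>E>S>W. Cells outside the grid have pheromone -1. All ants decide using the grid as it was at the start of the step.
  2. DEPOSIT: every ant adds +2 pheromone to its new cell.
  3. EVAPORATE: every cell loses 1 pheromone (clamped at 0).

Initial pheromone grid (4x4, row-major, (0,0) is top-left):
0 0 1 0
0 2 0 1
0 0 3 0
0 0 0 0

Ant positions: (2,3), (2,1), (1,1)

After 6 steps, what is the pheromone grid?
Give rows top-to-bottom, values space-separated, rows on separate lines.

After step 1: ants at (2,2),(2,2),(0,1)
  0 1 0 0
  0 1 0 0
  0 0 6 0
  0 0 0 0
After step 2: ants at (1,2),(1,2),(1,1)
  0 0 0 0
  0 2 3 0
  0 0 5 0
  0 0 0 0
After step 3: ants at (2,2),(2,2),(1,2)
  0 0 0 0
  0 1 4 0
  0 0 8 0
  0 0 0 0
After step 4: ants at (1,2),(1,2),(2,2)
  0 0 0 0
  0 0 7 0
  0 0 9 0
  0 0 0 0
After step 5: ants at (2,2),(2,2),(1,2)
  0 0 0 0
  0 0 8 0
  0 0 12 0
  0 0 0 0
After step 6: ants at (1,2),(1,2),(2,2)
  0 0 0 0
  0 0 11 0
  0 0 13 0
  0 0 0 0

0 0 0 0
0 0 11 0
0 0 13 0
0 0 0 0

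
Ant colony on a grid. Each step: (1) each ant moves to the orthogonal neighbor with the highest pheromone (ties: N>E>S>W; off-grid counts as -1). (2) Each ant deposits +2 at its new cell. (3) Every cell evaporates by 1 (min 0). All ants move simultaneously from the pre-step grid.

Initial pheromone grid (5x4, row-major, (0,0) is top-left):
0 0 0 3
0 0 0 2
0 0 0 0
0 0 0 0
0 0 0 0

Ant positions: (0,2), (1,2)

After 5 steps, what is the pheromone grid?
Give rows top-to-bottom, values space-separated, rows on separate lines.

After step 1: ants at (0,3),(1,3)
  0 0 0 4
  0 0 0 3
  0 0 0 0
  0 0 0 0
  0 0 0 0
After step 2: ants at (1,3),(0,3)
  0 0 0 5
  0 0 0 4
  0 0 0 0
  0 0 0 0
  0 0 0 0
After step 3: ants at (0,3),(1,3)
  0 0 0 6
  0 0 0 5
  0 0 0 0
  0 0 0 0
  0 0 0 0
After step 4: ants at (1,3),(0,3)
  0 0 0 7
  0 0 0 6
  0 0 0 0
  0 0 0 0
  0 0 0 0
After step 5: ants at (0,3),(1,3)
  0 0 0 8
  0 0 0 7
  0 0 0 0
  0 0 0 0
  0 0 0 0

0 0 0 8
0 0 0 7
0 0 0 0
0 0 0 0
0 0 0 0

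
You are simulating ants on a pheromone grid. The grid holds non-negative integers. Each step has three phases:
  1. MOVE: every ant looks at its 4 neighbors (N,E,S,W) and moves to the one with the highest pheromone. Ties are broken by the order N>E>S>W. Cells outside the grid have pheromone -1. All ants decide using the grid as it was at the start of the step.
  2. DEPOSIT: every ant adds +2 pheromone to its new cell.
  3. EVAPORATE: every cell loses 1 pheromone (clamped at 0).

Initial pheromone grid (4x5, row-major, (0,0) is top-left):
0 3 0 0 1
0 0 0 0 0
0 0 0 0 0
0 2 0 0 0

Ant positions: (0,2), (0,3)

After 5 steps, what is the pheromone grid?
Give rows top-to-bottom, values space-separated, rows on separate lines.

After step 1: ants at (0,1),(0,4)
  0 4 0 0 2
  0 0 0 0 0
  0 0 0 0 0
  0 1 0 0 0
After step 2: ants at (0,2),(1,4)
  0 3 1 0 1
  0 0 0 0 1
  0 0 0 0 0
  0 0 0 0 0
After step 3: ants at (0,1),(0,4)
  0 4 0 0 2
  0 0 0 0 0
  0 0 0 0 0
  0 0 0 0 0
After step 4: ants at (0,2),(1,4)
  0 3 1 0 1
  0 0 0 0 1
  0 0 0 0 0
  0 0 0 0 0
After step 5: ants at (0,1),(0,4)
  0 4 0 0 2
  0 0 0 0 0
  0 0 0 0 0
  0 0 0 0 0

0 4 0 0 2
0 0 0 0 0
0 0 0 0 0
0 0 0 0 0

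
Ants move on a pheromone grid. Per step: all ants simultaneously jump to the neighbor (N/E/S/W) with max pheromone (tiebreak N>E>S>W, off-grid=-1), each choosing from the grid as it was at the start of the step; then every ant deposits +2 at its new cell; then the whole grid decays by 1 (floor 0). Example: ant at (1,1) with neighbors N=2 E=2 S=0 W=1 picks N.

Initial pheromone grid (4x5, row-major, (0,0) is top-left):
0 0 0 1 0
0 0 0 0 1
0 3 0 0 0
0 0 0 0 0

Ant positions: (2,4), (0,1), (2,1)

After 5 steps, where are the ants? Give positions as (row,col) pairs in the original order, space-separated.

Step 1: ant0:(2,4)->N->(1,4) | ant1:(0,1)->E->(0,2) | ant2:(2,1)->N->(1,1)
  grid max=2 at (1,4)
Step 2: ant0:(1,4)->N->(0,4) | ant1:(0,2)->E->(0,3) | ant2:(1,1)->S->(2,1)
  grid max=3 at (2,1)
Step 3: ant0:(0,4)->S->(1,4) | ant1:(0,3)->E->(0,4) | ant2:(2,1)->N->(1,1)
  grid max=2 at (0,4)
Step 4: ant0:(1,4)->N->(0,4) | ant1:(0,4)->S->(1,4) | ant2:(1,1)->S->(2,1)
  grid max=3 at (0,4)
Step 5: ant0:(0,4)->S->(1,4) | ant1:(1,4)->N->(0,4) | ant2:(2,1)->N->(1,1)
  grid max=4 at (0,4)

(1,4) (0,4) (1,1)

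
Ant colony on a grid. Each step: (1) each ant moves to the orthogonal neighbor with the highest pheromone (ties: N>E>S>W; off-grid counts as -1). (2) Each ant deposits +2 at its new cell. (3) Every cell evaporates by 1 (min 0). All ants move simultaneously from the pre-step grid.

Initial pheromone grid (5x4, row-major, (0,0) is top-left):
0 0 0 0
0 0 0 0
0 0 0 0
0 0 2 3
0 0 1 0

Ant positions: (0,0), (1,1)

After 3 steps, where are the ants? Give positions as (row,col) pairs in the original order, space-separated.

Step 1: ant0:(0,0)->E->(0,1) | ant1:(1,1)->N->(0,1)
  grid max=3 at (0,1)
Step 2: ant0:(0,1)->E->(0,2) | ant1:(0,1)->E->(0,2)
  grid max=3 at (0,2)
Step 3: ant0:(0,2)->W->(0,1) | ant1:(0,2)->W->(0,1)
  grid max=5 at (0,1)

(0,1) (0,1)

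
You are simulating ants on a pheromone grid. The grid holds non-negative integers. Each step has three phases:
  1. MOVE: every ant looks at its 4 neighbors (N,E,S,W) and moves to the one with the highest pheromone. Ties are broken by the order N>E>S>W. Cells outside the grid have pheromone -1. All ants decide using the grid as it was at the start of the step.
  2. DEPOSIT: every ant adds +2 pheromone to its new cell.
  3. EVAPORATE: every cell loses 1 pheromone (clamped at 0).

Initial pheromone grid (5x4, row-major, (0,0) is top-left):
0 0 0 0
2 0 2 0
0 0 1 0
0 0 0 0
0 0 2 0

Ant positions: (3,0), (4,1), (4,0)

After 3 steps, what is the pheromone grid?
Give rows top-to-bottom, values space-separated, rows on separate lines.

After step 1: ants at (2,0),(4,2),(3,0)
  0 0 0 0
  1 0 1 0
  1 0 0 0
  1 0 0 0
  0 0 3 0
After step 2: ants at (1,0),(3,2),(2,0)
  0 0 0 0
  2 0 0 0
  2 0 0 0
  0 0 1 0
  0 0 2 0
After step 3: ants at (2,0),(4,2),(1,0)
  0 0 0 0
  3 0 0 0
  3 0 0 0
  0 0 0 0
  0 0 3 0

0 0 0 0
3 0 0 0
3 0 0 0
0 0 0 0
0 0 3 0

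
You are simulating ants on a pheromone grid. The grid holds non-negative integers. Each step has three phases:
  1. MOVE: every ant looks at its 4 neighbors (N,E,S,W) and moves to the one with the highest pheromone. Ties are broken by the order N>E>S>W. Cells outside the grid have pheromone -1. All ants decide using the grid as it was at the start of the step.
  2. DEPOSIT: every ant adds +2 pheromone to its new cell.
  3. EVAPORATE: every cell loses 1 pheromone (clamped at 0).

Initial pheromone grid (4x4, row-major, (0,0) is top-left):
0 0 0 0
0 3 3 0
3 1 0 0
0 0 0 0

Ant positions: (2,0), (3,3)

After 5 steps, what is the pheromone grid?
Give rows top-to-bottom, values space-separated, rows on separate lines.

After step 1: ants at (2,1),(2,3)
  0 0 0 0
  0 2 2 0
  2 2 0 1
  0 0 0 0
After step 2: ants at (1,1),(1,3)
  0 0 0 0
  0 3 1 1
  1 1 0 0
  0 0 0 0
After step 3: ants at (1,2),(1,2)
  0 0 0 0
  0 2 4 0
  0 0 0 0
  0 0 0 0
After step 4: ants at (1,1),(1,1)
  0 0 0 0
  0 5 3 0
  0 0 0 0
  0 0 0 0
After step 5: ants at (1,2),(1,2)
  0 0 0 0
  0 4 6 0
  0 0 0 0
  0 0 0 0

0 0 0 0
0 4 6 0
0 0 0 0
0 0 0 0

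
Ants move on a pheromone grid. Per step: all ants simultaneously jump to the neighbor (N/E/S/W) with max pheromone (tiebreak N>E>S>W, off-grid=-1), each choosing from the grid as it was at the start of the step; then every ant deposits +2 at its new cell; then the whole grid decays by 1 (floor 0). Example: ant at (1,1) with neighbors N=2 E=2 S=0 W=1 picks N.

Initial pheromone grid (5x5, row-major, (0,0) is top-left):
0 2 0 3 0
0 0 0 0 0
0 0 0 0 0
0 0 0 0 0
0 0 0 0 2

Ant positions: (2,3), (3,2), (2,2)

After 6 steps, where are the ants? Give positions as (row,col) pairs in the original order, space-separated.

Step 1: ant0:(2,3)->N->(1,3) | ant1:(3,2)->N->(2,2) | ant2:(2,2)->N->(1,2)
  grid max=2 at (0,3)
Step 2: ant0:(1,3)->N->(0,3) | ant1:(2,2)->N->(1,2) | ant2:(1,2)->E->(1,3)
  grid max=3 at (0,3)
Step 3: ant0:(0,3)->S->(1,3) | ant1:(1,2)->E->(1,3) | ant2:(1,3)->N->(0,3)
  grid max=5 at (1,3)
Step 4: ant0:(1,3)->N->(0,3) | ant1:(1,3)->N->(0,3) | ant2:(0,3)->S->(1,3)
  grid max=7 at (0,3)
Step 5: ant0:(0,3)->S->(1,3) | ant1:(0,3)->S->(1,3) | ant2:(1,3)->N->(0,3)
  grid max=9 at (1,3)
Step 6: ant0:(1,3)->N->(0,3) | ant1:(1,3)->N->(0,3) | ant2:(0,3)->S->(1,3)
  grid max=11 at (0,3)

(0,3) (0,3) (1,3)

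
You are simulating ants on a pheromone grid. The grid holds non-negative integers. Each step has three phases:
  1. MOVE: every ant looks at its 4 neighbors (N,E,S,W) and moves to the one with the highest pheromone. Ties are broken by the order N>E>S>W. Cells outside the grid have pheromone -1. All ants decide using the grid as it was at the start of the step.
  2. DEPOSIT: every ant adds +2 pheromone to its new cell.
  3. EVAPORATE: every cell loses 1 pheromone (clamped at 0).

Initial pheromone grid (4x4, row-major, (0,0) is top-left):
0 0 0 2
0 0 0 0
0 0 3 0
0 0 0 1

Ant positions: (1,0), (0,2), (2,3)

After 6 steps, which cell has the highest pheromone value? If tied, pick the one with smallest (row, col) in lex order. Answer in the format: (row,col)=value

Step 1: ant0:(1,0)->N->(0,0) | ant1:(0,2)->E->(0,3) | ant2:(2,3)->W->(2,2)
  grid max=4 at (2,2)
Step 2: ant0:(0,0)->E->(0,1) | ant1:(0,3)->S->(1,3) | ant2:(2,2)->N->(1,2)
  grid max=3 at (2,2)
Step 3: ant0:(0,1)->E->(0,2) | ant1:(1,3)->N->(0,3) | ant2:(1,2)->S->(2,2)
  grid max=4 at (2,2)
Step 4: ant0:(0,2)->E->(0,3) | ant1:(0,3)->W->(0,2) | ant2:(2,2)->N->(1,2)
  grid max=4 at (0,3)
Step 5: ant0:(0,3)->W->(0,2) | ant1:(0,2)->E->(0,3) | ant2:(1,2)->S->(2,2)
  grid max=5 at (0,3)
Step 6: ant0:(0,2)->E->(0,3) | ant1:(0,3)->W->(0,2) | ant2:(2,2)->N->(1,2)
  grid max=6 at (0,3)
Final grid:
  0 0 4 6
  0 0 1 0
  0 0 3 0
  0 0 0 0
Max pheromone 6 at (0,3)

Answer: (0,3)=6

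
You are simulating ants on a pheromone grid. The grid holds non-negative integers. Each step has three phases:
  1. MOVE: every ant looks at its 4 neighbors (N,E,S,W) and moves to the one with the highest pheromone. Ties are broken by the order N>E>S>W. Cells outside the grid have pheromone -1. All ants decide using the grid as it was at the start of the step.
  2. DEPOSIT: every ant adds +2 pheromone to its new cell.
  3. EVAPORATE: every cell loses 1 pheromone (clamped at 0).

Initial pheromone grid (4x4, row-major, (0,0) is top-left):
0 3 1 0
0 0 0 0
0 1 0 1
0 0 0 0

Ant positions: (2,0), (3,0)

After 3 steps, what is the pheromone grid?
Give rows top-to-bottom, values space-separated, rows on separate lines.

After step 1: ants at (2,1),(2,0)
  0 2 0 0
  0 0 0 0
  1 2 0 0
  0 0 0 0
After step 2: ants at (2,0),(2,1)
  0 1 0 0
  0 0 0 0
  2 3 0 0
  0 0 0 0
After step 3: ants at (2,1),(2,0)
  0 0 0 0
  0 0 0 0
  3 4 0 0
  0 0 0 0

0 0 0 0
0 0 0 0
3 4 0 0
0 0 0 0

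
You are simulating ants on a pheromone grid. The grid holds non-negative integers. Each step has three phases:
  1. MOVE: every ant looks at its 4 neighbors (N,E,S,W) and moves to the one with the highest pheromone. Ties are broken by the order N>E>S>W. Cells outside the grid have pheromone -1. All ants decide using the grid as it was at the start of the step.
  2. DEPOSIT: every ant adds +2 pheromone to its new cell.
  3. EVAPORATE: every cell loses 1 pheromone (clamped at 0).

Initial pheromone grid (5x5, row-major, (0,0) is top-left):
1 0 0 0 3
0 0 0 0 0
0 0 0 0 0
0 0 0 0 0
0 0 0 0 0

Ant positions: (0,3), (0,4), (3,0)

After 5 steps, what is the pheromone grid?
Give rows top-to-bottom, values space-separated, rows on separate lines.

After step 1: ants at (0,4),(1,4),(2,0)
  0 0 0 0 4
  0 0 0 0 1
  1 0 0 0 0
  0 0 0 0 0
  0 0 0 0 0
After step 2: ants at (1,4),(0,4),(1,0)
  0 0 0 0 5
  1 0 0 0 2
  0 0 0 0 0
  0 0 0 0 0
  0 0 0 0 0
After step 3: ants at (0,4),(1,4),(0,0)
  1 0 0 0 6
  0 0 0 0 3
  0 0 0 0 0
  0 0 0 0 0
  0 0 0 0 0
After step 4: ants at (1,4),(0,4),(0,1)
  0 1 0 0 7
  0 0 0 0 4
  0 0 0 0 0
  0 0 0 0 0
  0 0 0 0 0
After step 5: ants at (0,4),(1,4),(0,2)
  0 0 1 0 8
  0 0 0 0 5
  0 0 0 0 0
  0 0 0 0 0
  0 0 0 0 0

0 0 1 0 8
0 0 0 0 5
0 0 0 0 0
0 0 0 0 0
0 0 0 0 0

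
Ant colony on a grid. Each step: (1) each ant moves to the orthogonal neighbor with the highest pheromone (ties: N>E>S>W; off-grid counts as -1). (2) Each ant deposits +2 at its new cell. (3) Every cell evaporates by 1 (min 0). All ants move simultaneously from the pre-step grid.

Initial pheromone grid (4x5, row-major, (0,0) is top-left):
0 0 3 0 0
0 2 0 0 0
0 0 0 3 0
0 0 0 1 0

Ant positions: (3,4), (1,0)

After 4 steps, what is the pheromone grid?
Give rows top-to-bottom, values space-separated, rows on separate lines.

After step 1: ants at (3,3),(1,1)
  0 0 2 0 0
  0 3 0 0 0
  0 0 0 2 0
  0 0 0 2 0
After step 2: ants at (2,3),(0,1)
  0 1 1 0 0
  0 2 0 0 0
  0 0 0 3 0
  0 0 0 1 0
After step 3: ants at (3,3),(1,1)
  0 0 0 0 0
  0 3 0 0 0
  0 0 0 2 0
  0 0 0 2 0
After step 4: ants at (2,3),(0,1)
  0 1 0 0 0
  0 2 0 0 0
  0 0 0 3 0
  0 0 0 1 0

0 1 0 0 0
0 2 0 0 0
0 0 0 3 0
0 0 0 1 0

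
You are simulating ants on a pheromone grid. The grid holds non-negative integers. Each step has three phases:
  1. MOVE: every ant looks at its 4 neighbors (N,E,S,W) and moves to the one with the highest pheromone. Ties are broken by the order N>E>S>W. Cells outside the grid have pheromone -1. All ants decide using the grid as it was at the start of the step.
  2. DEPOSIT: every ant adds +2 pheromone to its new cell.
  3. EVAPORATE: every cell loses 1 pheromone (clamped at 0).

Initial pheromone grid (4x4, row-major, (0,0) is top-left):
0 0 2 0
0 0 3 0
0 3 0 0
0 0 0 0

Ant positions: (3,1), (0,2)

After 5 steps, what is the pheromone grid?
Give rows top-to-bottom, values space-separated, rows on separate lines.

After step 1: ants at (2,1),(1,2)
  0 0 1 0
  0 0 4 0
  0 4 0 0
  0 0 0 0
After step 2: ants at (1,1),(0,2)
  0 0 2 0
  0 1 3 0
  0 3 0 0
  0 0 0 0
After step 3: ants at (1,2),(1,2)
  0 0 1 0
  0 0 6 0
  0 2 0 0
  0 0 0 0
After step 4: ants at (0,2),(0,2)
  0 0 4 0
  0 0 5 0
  0 1 0 0
  0 0 0 0
After step 5: ants at (1,2),(1,2)
  0 0 3 0
  0 0 8 0
  0 0 0 0
  0 0 0 0

0 0 3 0
0 0 8 0
0 0 0 0
0 0 0 0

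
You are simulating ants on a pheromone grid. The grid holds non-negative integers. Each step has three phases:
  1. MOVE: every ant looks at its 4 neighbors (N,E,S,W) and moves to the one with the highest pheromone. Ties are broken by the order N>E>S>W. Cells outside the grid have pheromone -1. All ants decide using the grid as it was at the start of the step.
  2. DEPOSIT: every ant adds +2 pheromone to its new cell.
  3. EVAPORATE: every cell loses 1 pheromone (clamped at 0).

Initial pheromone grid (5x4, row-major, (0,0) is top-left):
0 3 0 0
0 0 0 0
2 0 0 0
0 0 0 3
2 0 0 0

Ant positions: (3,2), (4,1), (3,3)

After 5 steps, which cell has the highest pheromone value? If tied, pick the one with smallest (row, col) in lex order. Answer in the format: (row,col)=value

Answer: (3,3)=8

Derivation:
Step 1: ant0:(3,2)->E->(3,3) | ant1:(4,1)->W->(4,0) | ant2:(3,3)->N->(2,3)
  grid max=4 at (3,3)
Step 2: ant0:(3,3)->N->(2,3) | ant1:(4,0)->N->(3,0) | ant2:(2,3)->S->(3,3)
  grid max=5 at (3,3)
Step 3: ant0:(2,3)->S->(3,3) | ant1:(3,0)->S->(4,0) | ant2:(3,3)->N->(2,3)
  grid max=6 at (3,3)
Step 4: ant0:(3,3)->N->(2,3) | ant1:(4,0)->N->(3,0) | ant2:(2,3)->S->(3,3)
  grid max=7 at (3,3)
Step 5: ant0:(2,3)->S->(3,3) | ant1:(3,0)->S->(4,0) | ant2:(3,3)->N->(2,3)
  grid max=8 at (3,3)
Final grid:
  0 0 0 0
  0 0 0 0
  0 0 0 5
  0 0 0 8
  3 0 0 0
Max pheromone 8 at (3,3)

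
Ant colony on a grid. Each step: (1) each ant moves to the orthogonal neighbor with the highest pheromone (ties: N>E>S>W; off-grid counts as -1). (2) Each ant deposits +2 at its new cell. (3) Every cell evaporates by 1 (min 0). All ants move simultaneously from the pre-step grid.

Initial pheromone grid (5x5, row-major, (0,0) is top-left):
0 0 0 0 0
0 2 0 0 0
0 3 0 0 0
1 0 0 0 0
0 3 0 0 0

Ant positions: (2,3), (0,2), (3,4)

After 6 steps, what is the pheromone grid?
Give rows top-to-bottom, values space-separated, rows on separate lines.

After step 1: ants at (1,3),(0,3),(2,4)
  0 0 0 1 0
  0 1 0 1 0
  0 2 0 0 1
  0 0 0 0 0
  0 2 0 0 0
After step 2: ants at (0,3),(1,3),(1,4)
  0 0 0 2 0
  0 0 0 2 1
  0 1 0 0 0
  0 0 0 0 0
  0 1 0 0 0
After step 3: ants at (1,3),(0,3),(1,3)
  0 0 0 3 0
  0 0 0 5 0
  0 0 0 0 0
  0 0 0 0 0
  0 0 0 0 0
After step 4: ants at (0,3),(1,3),(0,3)
  0 0 0 6 0
  0 0 0 6 0
  0 0 0 0 0
  0 0 0 0 0
  0 0 0 0 0
After step 5: ants at (1,3),(0,3),(1,3)
  0 0 0 7 0
  0 0 0 9 0
  0 0 0 0 0
  0 0 0 0 0
  0 0 0 0 0
After step 6: ants at (0,3),(1,3),(0,3)
  0 0 0 10 0
  0 0 0 10 0
  0 0 0 0 0
  0 0 0 0 0
  0 0 0 0 0

0 0 0 10 0
0 0 0 10 0
0 0 0 0 0
0 0 0 0 0
0 0 0 0 0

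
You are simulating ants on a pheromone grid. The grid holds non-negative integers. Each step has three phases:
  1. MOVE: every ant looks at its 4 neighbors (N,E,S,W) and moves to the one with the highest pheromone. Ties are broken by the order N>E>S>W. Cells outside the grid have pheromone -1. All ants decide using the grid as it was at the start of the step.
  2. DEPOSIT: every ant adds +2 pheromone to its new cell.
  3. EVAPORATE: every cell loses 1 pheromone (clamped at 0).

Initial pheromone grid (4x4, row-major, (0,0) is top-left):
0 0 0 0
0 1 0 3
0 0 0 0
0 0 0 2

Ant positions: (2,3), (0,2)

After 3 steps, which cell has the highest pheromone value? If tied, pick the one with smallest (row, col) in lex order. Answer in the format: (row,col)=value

Answer: (1,3)=6

Derivation:
Step 1: ant0:(2,3)->N->(1,3) | ant1:(0,2)->E->(0,3)
  grid max=4 at (1,3)
Step 2: ant0:(1,3)->N->(0,3) | ant1:(0,3)->S->(1,3)
  grid max=5 at (1,3)
Step 3: ant0:(0,3)->S->(1,3) | ant1:(1,3)->N->(0,3)
  grid max=6 at (1,3)
Final grid:
  0 0 0 3
  0 0 0 6
  0 0 0 0
  0 0 0 0
Max pheromone 6 at (1,3)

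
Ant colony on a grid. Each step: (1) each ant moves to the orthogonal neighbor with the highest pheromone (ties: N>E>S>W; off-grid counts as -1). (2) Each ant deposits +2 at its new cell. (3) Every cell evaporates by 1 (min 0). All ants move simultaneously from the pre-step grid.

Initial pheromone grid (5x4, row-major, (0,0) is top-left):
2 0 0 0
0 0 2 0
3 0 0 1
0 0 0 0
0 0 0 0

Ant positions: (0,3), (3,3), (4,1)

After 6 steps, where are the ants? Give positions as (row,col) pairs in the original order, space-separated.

Step 1: ant0:(0,3)->S->(1,3) | ant1:(3,3)->N->(2,3) | ant2:(4,1)->N->(3,1)
  grid max=2 at (2,0)
Step 2: ant0:(1,3)->S->(2,3) | ant1:(2,3)->N->(1,3) | ant2:(3,1)->N->(2,1)
  grid max=3 at (2,3)
Step 3: ant0:(2,3)->N->(1,3) | ant1:(1,3)->S->(2,3) | ant2:(2,1)->W->(2,0)
  grid max=4 at (2,3)
Step 4: ant0:(1,3)->S->(2,3) | ant1:(2,3)->N->(1,3) | ant2:(2,0)->N->(1,0)
  grid max=5 at (2,3)
Step 5: ant0:(2,3)->N->(1,3) | ant1:(1,3)->S->(2,3) | ant2:(1,0)->S->(2,0)
  grid max=6 at (2,3)
Step 6: ant0:(1,3)->S->(2,3) | ant1:(2,3)->N->(1,3) | ant2:(2,0)->N->(1,0)
  grid max=7 at (2,3)

(2,3) (1,3) (1,0)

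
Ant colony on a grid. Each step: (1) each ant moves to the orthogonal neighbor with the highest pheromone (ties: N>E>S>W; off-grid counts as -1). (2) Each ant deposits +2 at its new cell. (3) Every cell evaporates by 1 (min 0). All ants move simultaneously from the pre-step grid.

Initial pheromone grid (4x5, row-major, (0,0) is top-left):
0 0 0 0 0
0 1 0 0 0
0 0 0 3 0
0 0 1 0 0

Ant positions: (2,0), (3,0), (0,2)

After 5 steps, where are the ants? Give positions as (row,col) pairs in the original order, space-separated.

Step 1: ant0:(2,0)->N->(1,0) | ant1:(3,0)->N->(2,0) | ant2:(0,2)->E->(0,3)
  grid max=2 at (2,3)
Step 2: ant0:(1,0)->S->(2,0) | ant1:(2,0)->N->(1,0) | ant2:(0,3)->E->(0,4)
  grid max=2 at (1,0)
Step 3: ant0:(2,0)->N->(1,0) | ant1:(1,0)->S->(2,0) | ant2:(0,4)->S->(1,4)
  grid max=3 at (1,0)
Step 4: ant0:(1,0)->S->(2,0) | ant1:(2,0)->N->(1,0) | ant2:(1,4)->N->(0,4)
  grid max=4 at (1,0)
Step 5: ant0:(2,0)->N->(1,0) | ant1:(1,0)->S->(2,0) | ant2:(0,4)->S->(1,4)
  grid max=5 at (1,0)

(1,0) (2,0) (1,4)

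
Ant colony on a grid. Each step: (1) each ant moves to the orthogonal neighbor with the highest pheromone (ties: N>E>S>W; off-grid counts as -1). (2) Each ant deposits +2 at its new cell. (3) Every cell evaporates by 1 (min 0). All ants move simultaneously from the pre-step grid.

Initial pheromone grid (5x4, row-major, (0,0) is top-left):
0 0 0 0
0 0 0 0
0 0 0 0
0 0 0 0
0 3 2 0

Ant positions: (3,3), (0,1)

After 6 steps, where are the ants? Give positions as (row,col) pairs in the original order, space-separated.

Step 1: ant0:(3,3)->N->(2,3) | ant1:(0,1)->E->(0,2)
  grid max=2 at (4,1)
Step 2: ant0:(2,3)->N->(1,3) | ant1:(0,2)->E->(0,3)
  grid max=1 at (0,3)
Step 3: ant0:(1,3)->N->(0,3) | ant1:(0,3)->S->(1,3)
  grid max=2 at (0,3)
Step 4: ant0:(0,3)->S->(1,3) | ant1:(1,3)->N->(0,3)
  grid max=3 at (0,3)
Step 5: ant0:(1,3)->N->(0,3) | ant1:(0,3)->S->(1,3)
  grid max=4 at (0,3)
Step 6: ant0:(0,3)->S->(1,3) | ant1:(1,3)->N->(0,3)
  grid max=5 at (0,3)

(1,3) (0,3)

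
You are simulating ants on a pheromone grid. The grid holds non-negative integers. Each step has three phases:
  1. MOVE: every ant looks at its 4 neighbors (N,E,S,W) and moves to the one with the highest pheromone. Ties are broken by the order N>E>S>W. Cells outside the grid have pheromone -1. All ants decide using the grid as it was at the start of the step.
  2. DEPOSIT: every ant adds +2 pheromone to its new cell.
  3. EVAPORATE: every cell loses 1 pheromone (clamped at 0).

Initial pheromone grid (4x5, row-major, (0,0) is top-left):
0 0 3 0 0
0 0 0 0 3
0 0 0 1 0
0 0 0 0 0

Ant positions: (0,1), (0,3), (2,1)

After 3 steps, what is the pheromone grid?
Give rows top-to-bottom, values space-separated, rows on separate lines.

After step 1: ants at (0,2),(0,2),(1,1)
  0 0 6 0 0
  0 1 0 0 2
  0 0 0 0 0
  0 0 0 0 0
After step 2: ants at (0,3),(0,3),(0,1)
  0 1 5 3 0
  0 0 0 0 1
  0 0 0 0 0
  0 0 0 0 0
After step 3: ants at (0,2),(0,2),(0,2)
  0 0 10 2 0
  0 0 0 0 0
  0 0 0 0 0
  0 0 0 0 0

0 0 10 2 0
0 0 0 0 0
0 0 0 0 0
0 0 0 0 0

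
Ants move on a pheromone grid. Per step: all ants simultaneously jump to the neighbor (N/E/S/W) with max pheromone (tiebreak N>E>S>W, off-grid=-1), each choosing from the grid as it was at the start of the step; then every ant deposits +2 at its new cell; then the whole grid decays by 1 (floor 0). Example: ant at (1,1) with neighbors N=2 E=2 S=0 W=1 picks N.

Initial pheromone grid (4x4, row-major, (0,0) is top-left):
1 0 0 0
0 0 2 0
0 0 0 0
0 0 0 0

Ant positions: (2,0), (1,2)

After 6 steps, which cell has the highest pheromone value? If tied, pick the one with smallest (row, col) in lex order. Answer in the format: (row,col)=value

Answer: (0,2)=4

Derivation:
Step 1: ant0:(2,0)->N->(1,0) | ant1:(1,2)->N->(0,2)
  grid max=1 at (0,2)
Step 2: ant0:(1,0)->N->(0,0) | ant1:(0,2)->S->(1,2)
  grid max=2 at (1,2)
Step 3: ant0:(0,0)->E->(0,1) | ant1:(1,2)->N->(0,2)
  grid max=1 at (0,1)
Step 4: ant0:(0,1)->E->(0,2) | ant1:(0,2)->S->(1,2)
  grid max=2 at (0,2)
Step 5: ant0:(0,2)->S->(1,2) | ant1:(1,2)->N->(0,2)
  grid max=3 at (0,2)
Step 6: ant0:(1,2)->N->(0,2) | ant1:(0,2)->S->(1,2)
  grid max=4 at (0,2)
Final grid:
  0 0 4 0
  0 0 4 0
  0 0 0 0
  0 0 0 0
Max pheromone 4 at (0,2)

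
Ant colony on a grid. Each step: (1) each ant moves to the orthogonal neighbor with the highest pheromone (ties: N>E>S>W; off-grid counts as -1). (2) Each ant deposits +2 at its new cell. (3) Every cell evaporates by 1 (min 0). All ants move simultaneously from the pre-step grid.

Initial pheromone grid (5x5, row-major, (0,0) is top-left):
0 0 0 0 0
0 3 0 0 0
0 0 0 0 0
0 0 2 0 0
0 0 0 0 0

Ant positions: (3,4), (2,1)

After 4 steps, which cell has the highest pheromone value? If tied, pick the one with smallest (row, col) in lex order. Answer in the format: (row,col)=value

Step 1: ant0:(3,4)->N->(2,4) | ant1:(2,1)->N->(1,1)
  grid max=4 at (1,1)
Step 2: ant0:(2,4)->N->(1,4) | ant1:(1,1)->N->(0,1)
  grid max=3 at (1,1)
Step 3: ant0:(1,4)->N->(0,4) | ant1:(0,1)->S->(1,1)
  grid max=4 at (1,1)
Step 4: ant0:(0,4)->S->(1,4) | ant1:(1,1)->N->(0,1)
  grid max=3 at (1,1)
Final grid:
  0 1 0 0 0
  0 3 0 0 1
  0 0 0 0 0
  0 0 0 0 0
  0 0 0 0 0
Max pheromone 3 at (1,1)

Answer: (1,1)=3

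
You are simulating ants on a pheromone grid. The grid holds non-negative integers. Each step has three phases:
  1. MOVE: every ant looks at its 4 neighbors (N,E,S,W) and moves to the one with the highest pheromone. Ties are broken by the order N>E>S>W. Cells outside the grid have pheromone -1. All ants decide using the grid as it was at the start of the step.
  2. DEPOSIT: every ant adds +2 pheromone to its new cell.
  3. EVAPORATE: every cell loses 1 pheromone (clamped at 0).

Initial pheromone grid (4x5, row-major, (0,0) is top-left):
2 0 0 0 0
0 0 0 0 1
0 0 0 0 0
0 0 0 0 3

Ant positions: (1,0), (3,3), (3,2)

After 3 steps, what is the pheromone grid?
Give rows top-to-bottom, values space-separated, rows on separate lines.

After step 1: ants at (0,0),(3,4),(2,2)
  3 0 0 0 0
  0 0 0 0 0
  0 0 1 0 0
  0 0 0 0 4
After step 2: ants at (0,1),(2,4),(1,2)
  2 1 0 0 0
  0 0 1 0 0
  0 0 0 0 1
  0 0 0 0 3
After step 3: ants at (0,0),(3,4),(0,2)
  3 0 1 0 0
  0 0 0 0 0
  0 0 0 0 0
  0 0 0 0 4

3 0 1 0 0
0 0 0 0 0
0 0 0 0 0
0 0 0 0 4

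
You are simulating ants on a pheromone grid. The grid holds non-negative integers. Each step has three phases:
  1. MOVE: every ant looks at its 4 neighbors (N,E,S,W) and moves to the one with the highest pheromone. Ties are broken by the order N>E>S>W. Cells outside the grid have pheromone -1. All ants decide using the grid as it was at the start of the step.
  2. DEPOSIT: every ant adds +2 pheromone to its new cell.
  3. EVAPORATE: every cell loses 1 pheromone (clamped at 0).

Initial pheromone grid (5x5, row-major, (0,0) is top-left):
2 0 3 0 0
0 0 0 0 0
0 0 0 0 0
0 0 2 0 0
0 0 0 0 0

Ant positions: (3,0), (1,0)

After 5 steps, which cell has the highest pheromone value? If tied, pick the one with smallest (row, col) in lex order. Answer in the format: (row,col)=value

Step 1: ant0:(3,0)->N->(2,0) | ant1:(1,0)->N->(0,0)
  grid max=3 at (0,0)
Step 2: ant0:(2,0)->N->(1,0) | ant1:(0,0)->E->(0,1)
  grid max=2 at (0,0)
Step 3: ant0:(1,0)->N->(0,0) | ant1:(0,1)->W->(0,0)
  grid max=5 at (0,0)
Step 4: ant0:(0,0)->E->(0,1) | ant1:(0,0)->E->(0,1)
  grid max=4 at (0,0)
Step 5: ant0:(0,1)->W->(0,0) | ant1:(0,1)->W->(0,0)
  grid max=7 at (0,0)
Final grid:
  7 2 0 0 0
  0 0 0 0 0
  0 0 0 0 0
  0 0 0 0 0
  0 0 0 0 0
Max pheromone 7 at (0,0)

Answer: (0,0)=7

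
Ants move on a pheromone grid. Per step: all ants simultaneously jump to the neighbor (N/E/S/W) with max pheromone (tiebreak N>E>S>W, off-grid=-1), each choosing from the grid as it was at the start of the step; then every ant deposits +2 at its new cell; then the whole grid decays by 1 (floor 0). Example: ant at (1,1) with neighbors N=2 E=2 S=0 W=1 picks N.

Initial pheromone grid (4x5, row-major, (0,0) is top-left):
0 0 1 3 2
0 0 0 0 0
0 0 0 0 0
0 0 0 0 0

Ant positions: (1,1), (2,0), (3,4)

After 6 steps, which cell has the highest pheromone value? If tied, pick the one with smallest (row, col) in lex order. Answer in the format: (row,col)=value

Answer: (0,3)=7

Derivation:
Step 1: ant0:(1,1)->N->(0,1) | ant1:(2,0)->N->(1,0) | ant2:(3,4)->N->(2,4)
  grid max=2 at (0,3)
Step 2: ant0:(0,1)->E->(0,2) | ant1:(1,0)->N->(0,0) | ant2:(2,4)->N->(1,4)
  grid max=1 at (0,0)
Step 3: ant0:(0,2)->E->(0,3) | ant1:(0,0)->E->(0,1) | ant2:(1,4)->N->(0,4)
  grid max=2 at (0,3)
Step 4: ant0:(0,3)->E->(0,4) | ant1:(0,1)->E->(0,2) | ant2:(0,4)->W->(0,3)
  grid max=3 at (0,3)
Step 5: ant0:(0,4)->W->(0,3) | ant1:(0,2)->E->(0,3) | ant2:(0,3)->E->(0,4)
  grid max=6 at (0,3)
Step 6: ant0:(0,3)->E->(0,4) | ant1:(0,3)->E->(0,4) | ant2:(0,4)->W->(0,3)
  grid max=7 at (0,3)
Final grid:
  0 0 0 7 6
  0 0 0 0 0
  0 0 0 0 0
  0 0 0 0 0
Max pheromone 7 at (0,3)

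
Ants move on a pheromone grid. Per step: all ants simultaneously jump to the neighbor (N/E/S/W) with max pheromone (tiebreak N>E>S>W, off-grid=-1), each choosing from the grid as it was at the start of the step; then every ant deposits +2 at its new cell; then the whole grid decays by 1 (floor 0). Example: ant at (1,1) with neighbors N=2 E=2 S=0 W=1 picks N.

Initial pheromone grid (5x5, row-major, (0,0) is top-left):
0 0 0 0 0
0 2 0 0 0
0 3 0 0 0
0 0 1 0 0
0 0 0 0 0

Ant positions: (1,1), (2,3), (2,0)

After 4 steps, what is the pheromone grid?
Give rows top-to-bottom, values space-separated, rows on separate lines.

After step 1: ants at (2,1),(1,3),(2,1)
  0 0 0 0 0
  0 1 0 1 0
  0 6 0 0 0
  0 0 0 0 0
  0 0 0 0 0
After step 2: ants at (1,1),(0,3),(1,1)
  0 0 0 1 0
  0 4 0 0 0
  0 5 0 0 0
  0 0 0 0 0
  0 0 0 0 0
After step 3: ants at (2,1),(0,4),(2,1)
  0 0 0 0 1
  0 3 0 0 0
  0 8 0 0 0
  0 0 0 0 0
  0 0 0 0 0
After step 4: ants at (1,1),(1,4),(1,1)
  0 0 0 0 0
  0 6 0 0 1
  0 7 0 0 0
  0 0 0 0 0
  0 0 0 0 0

0 0 0 0 0
0 6 0 0 1
0 7 0 0 0
0 0 0 0 0
0 0 0 0 0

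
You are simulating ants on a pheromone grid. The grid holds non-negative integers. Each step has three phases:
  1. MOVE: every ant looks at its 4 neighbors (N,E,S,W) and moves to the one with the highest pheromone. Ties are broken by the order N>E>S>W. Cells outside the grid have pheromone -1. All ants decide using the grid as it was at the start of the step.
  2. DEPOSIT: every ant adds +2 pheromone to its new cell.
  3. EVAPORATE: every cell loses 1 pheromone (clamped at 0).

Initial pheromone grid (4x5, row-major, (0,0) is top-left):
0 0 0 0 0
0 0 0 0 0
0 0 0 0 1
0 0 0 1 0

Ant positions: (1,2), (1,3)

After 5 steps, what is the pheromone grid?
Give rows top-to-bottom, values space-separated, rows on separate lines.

After step 1: ants at (0,2),(0,3)
  0 0 1 1 0
  0 0 0 0 0
  0 0 0 0 0
  0 0 0 0 0
After step 2: ants at (0,3),(0,2)
  0 0 2 2 0
  0 0 0 0 0
  0 0 0 0 0
  0 0 0 0 0
After step 3: ants at (0,2),(0,3)
  0 0 3 3 0
  0 0 0 0 0
  0 0 0 0 0
  0 0 0 0 0
After step 4: ants at (0,3),(0,2)
  0 0 4 4 0
  0 0 0 0 0
  0 0 0 0 0
  0 0 0 0 0
After step 5: ants at (0,2),(0,3)
  0 0 5 5 0
  0 0 0 0 0
  0 0 0 0 0
  0 0 0 0 0

0 0 5 5 0
0 0 0 0 0
0 0 0 0 0
0 0 0 0 0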